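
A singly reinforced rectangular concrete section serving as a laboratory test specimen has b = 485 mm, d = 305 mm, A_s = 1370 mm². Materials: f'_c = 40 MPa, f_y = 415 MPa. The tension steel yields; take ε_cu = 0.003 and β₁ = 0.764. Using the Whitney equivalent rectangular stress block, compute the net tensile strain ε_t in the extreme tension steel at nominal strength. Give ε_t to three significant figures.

a = A_s f_y/(0.85 f'_c b) = 34.48 mm.
β₁ = 0.764, so c = a/β₁ = 34.48/0.764 = 45.13 mm.
From the linear strain diagram with ε_cu = 0.003: ε_t = 0.003 (d − c)/c = 0.003 × (305 − 45.13)/45.13 = 0.0173.
Since ε_t ≥ 0.005, the section is tension-controlled.

ε_t ≈ 0.0173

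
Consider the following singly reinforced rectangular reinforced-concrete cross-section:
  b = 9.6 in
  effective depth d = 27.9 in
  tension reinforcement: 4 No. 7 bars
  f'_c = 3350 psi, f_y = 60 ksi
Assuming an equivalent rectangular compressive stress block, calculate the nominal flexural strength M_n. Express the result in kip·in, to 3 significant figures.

A_s = 4 × 0.6 = 2.4 in².
T = A_s f_y = 2.4 × 60 = 144 kips.
a = T/(0.85 f'_c b) = 144/(0.85 × 3.35 × 9.6) = 5.268 in.
M_n = T(d − a/2) = 144 × (27.9 − 2.634) = 3638.3 kip·in.

M_n ≈ 3640 kip·in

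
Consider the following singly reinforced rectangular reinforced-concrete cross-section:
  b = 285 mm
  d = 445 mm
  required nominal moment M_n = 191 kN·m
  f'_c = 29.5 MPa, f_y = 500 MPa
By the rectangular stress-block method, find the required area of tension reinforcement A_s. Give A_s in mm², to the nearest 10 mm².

A_s ≈ 930 mm²

With M_n = 0.85 f'_c a b (d − a/2), solve the quadratic for a:
a = d − √(d² − 2M_n/(0.85 f'_c b)) = 445 − √(445² − 2 × 191×10⁶/(0.85 × 29.5 × 285)) = 64.77 mm.
A_s = 0.85 f'_c a b / f_y = 0.85 × 29.5 × 64.77 × 285 / 500 = 925.7 mm².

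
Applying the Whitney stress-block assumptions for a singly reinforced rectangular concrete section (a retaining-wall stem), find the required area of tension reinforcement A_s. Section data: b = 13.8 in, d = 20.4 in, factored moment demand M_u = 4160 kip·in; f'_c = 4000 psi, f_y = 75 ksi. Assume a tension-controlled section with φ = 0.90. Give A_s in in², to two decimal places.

M_n = M_u/φ = 4160/0.90 = 4622.22 kip·in.
From M_n = 0.85 f'_c a b (d − a/2):
a = d − √(d² − 2M_n/(0.85 f'_c b)) = 20.4 − √(20.4² − 2 × 4622.22/(0.85 × 4 × 13.8)) = 5.597 in.
A_s = 0.85 f'_c a b / f_y = 0.85 × 4 × 5.597 × 13.8 / 75 = 3.501 in².

A_s ≈ 3.50 in²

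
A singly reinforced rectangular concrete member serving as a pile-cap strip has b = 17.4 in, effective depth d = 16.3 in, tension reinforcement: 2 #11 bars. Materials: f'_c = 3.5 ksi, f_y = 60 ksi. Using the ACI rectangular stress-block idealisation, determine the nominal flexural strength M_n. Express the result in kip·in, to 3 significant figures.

A_s = 2 × 1.56 = 3.12 in².
T = A_s f_y = 3.12 × 60 = 187.2 kips.
a = T/(0.85 f'_c b) = 187.2/(0.85 × 3.5 × 17.4) = 3.616 in.
M_n = T(d − a/2) = 187.2 × (16.3 − 1.808) = 2712.9 kip·in.

M_n ≈ 2710 kip·in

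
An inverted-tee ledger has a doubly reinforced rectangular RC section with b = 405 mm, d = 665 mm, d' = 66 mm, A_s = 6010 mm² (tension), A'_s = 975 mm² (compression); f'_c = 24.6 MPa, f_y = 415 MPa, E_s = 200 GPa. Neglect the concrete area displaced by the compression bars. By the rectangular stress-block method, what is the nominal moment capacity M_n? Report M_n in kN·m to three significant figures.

M_n ≈ 1370 kN·m

Assume both tension and compression steel yield.
Net tension couple steel: A_s − A'_s = 5035 mm².
a = (A_s − A'_s) f_y / (0.85 f'_c b) = 2089525/(0.85 × 24.6 × 405) = 246.74 mm.
c = a/β₁ = 246.74/0.85 = 290.28 mm; ε'_s = 0.003(c − d')/c = 0.0023 ≥ f_y/E_s = 0.0021, so compression steel does yield.
M_n = (A_s − A'_s) f_y (d − a/2) + A'_s f_y (d − d') = [2089525 × (665 − 123.37) + 404625 × (665 − 66)] × 10⁻⁶ = 1131.75 + 242.37 = 1374.12 kN·m.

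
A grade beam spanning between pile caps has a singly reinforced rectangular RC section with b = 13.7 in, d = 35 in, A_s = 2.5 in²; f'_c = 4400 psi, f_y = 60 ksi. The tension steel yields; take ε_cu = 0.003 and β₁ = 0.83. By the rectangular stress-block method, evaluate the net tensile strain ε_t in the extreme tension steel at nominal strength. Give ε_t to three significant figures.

a = A_s f_y/(0.85 f'_c b) = 2.928 in.
β₁ = 0.83, so c = a/β₁ = 2.928/0.83 = 3.528 in.
From the linear strain diagram with ε_cu = 0.003: ε_t = 0.003 (d − c)/c = 0.003 × (35 − 3.528)/3.528 = 0.0268.
Since ε_t ≥ 0.005, the section is tension-controlled.

ε_t ≈ 0.0268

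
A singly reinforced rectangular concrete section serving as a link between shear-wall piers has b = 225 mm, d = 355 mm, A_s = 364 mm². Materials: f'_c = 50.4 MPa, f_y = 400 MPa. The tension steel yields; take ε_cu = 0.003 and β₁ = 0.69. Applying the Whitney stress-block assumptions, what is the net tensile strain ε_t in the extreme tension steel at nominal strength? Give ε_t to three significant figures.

a = A_s f_y/(0.85 f'_c b) = 15.11 mm.
β₁ = 0.69, so c = a/β₁ = 15.11/0.69 = 21.90 mm.
From the linear strain diagram with ε_cu = 0.003: ε_t = 0.003 (d − c)/c = 0.003 × (355 − 21.90)/21.90 = 0.0456.
Since ε_t ≥ 0.005, the section is tension-controlled.

ε_t ≈ 0.0456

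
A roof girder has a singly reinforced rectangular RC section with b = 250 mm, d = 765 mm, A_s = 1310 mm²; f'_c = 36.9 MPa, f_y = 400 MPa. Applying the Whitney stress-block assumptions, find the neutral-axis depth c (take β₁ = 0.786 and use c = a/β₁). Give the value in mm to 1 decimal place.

c ≈ 85.0 mm

T = A_s f_y = 1310 × 400 = 524000 N = 524 kN.
Setting C = 0.85 f'_c a b equal to T: a = 524000/(0.85 × 36.9 × 250) = 66.826 mm.
With β₁ = 0.786, c = a/β₁ = 66.826/0.786 = 85.0 mm.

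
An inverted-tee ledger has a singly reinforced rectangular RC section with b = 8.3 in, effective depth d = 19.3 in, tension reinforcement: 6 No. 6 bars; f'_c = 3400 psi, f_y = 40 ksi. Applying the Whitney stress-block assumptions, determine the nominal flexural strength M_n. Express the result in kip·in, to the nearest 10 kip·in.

M_n ≈ 1810 kip·in

A_s = 6 × 0.44 = 2.64 in².
T = A_s f_y = 2.64 × 40 = 105.6 kips.
a = T/(0.85 f'_c b) = 105.6/(0.85 × 3.4 × 8.3) = 4.402 in.
M_n = T(d − a/2) = 105.6 × (19.3 − 2.201) = 1805.7 kip·in.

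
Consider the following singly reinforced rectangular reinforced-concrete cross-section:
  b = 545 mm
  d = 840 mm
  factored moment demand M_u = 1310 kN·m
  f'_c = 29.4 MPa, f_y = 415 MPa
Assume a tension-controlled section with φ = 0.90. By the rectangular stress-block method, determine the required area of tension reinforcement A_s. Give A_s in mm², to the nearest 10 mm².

A_s ≈ 4550 mm²

M_n = M_u/φ = 1310/0.90 = 1455.56 kN·m.
With M_n = 0.85 f'_c a b (d − a/2), solve the quadratic for a:
a = d − √(d² − 2M_n/(0.85 f'_c b)) = 840 − √(840² − 2 × 1455.56×10⁶/(0.85 × 29.4 × 545)) = 138.68 mm.
A_s = 0.85 f'_c a b / f_y = 0.85 × 29.4 × 138.68 × 545 / 415 = 4551.2 mm².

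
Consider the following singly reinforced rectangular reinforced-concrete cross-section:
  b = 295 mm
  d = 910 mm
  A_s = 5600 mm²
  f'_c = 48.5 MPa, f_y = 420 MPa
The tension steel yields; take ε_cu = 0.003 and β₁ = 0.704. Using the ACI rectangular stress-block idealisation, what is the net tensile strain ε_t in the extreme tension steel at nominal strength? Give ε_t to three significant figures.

ε_t ≈ 0.00694

a = A_s f_y/(0.85 f'_c b) = 193.40 mm.
β₁ = 0.704, so c = a/β₁ = 193.40/0.704 = 274.72 mm.
From the linear strain diagram with ε_cu = 0.003: ε_t = 0.003 (d − c)/c = 0.003 × (910 − 274.72)/274.72 = 0.00694.
Since ε_t ≥ 0.005, the section is tension-controlled.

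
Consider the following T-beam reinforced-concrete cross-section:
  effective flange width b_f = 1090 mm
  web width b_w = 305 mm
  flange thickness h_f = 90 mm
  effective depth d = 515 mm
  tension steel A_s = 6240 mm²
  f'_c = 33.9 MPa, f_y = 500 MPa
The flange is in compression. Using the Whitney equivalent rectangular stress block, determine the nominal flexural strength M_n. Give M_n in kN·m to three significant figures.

Tension: T = A_s f_y = 6240 × 500 = 3120000 N.
Try a within the flange: a = T/(0.85 f'_c b_f) = 3120000/(0.85 × 33.9 × 1090) = 99.34 mm.
a = 99.34 > h_f = 90 mm: the block extends into the web. Split into flange-overhang and web parts.
C_f = 0.85 f'_c (b_f − b_w) h_f = 0.85 × 33.9 × (1090 − 305) × 90 = 2035780 N.
Remaining web compression depth: a_w = (T − C_f)/(0.85 f'_c b_w) = (3120000 − 2035780)/(0.85 × 33.9 × 305) = 123.37 mm.
M_n = C_f(d − h_f/2) + (T − C_f)(d − a_w/2) = 2035780 × (515 − 45) + 1084220 × (515 − 61.685) = 956.82 + 491.49 = 1448.31 × 10⁶ N·mm.
M_n = 1448.31 kN·m.

M_n ≈ 1450 kN·m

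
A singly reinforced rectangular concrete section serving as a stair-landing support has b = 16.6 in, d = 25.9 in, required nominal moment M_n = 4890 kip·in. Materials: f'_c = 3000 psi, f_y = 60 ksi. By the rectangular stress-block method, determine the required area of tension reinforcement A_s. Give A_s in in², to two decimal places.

From M_n = 0.85 f'_c a b (d − a/2):
a = d − √(d² − 2M_n/(0.85 f'_c b)) = 25.9 − √(25.9² − 2 × 4890/(0.85 × 3 × 16.6)) = 4.929 in.
A_s = 0.85 f'_c a b / f_y = 0.85 × 3 × 4.929 × 16.6 / 60 = 3.477 in².

A_s ≈ 3.48 in²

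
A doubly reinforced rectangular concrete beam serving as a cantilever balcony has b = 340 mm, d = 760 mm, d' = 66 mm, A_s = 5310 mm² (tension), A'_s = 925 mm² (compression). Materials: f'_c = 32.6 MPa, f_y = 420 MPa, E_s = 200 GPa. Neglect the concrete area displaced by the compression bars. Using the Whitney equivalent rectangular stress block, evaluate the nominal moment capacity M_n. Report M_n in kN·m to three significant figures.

Assume both tension and compression steel yield.
Net tension couple steel: A_s − A'_s = 4385 mm².
a = (A_s − A'_s) f_y / (0.85 f'_c b) = 1841700/(0.85 × 32.6 × 340) = 195.48 mm.
c = a/β₁ = 195.48/0.817 = 239.27 mm; ε'_s = 0.003(c − d')/c = 0.0022 ≥ f_y/E_s = 0.0021, so compression steel does yield.
M_n = (A_s − A'_s) f_y (d − a/2) + A'_s f_y (d − d') = [1841700 × (760 − 97.74) + 388500 × (760 − 66)] × 10⁻⁶ = 1219.68 + 269.62 = 1489.30 kN·m.

M_n ≈ 1490 kN·m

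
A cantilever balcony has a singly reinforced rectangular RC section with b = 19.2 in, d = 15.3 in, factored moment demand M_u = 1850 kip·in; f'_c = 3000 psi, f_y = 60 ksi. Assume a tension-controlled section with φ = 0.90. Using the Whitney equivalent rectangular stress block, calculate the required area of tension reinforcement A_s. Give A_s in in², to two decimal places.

M_n = M_u/φ = 1850/0.90 = 2055.56 kip·in.
From M_n = 0.85 f'_c a b (d − a/2):
a = d − √(d² − 2M_n/(0.85 f'_c b)) = 15.3 − √(15.3² − 2 × 2055.56/(0.85 × 3 × 19.2)) = 3.048 in.
A_s = 0.85 f'_c a b / f_y = 0.85 × 3 × 3.048 × 19.2 / 60 = 2.487 in².

A_s ≈ 2.49 in²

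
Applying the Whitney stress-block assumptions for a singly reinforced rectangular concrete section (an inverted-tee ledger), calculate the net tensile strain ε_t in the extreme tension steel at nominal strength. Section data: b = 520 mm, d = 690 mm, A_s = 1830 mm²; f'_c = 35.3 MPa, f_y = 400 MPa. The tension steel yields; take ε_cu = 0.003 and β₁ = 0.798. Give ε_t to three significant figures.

ε_t ≈ 0.0322

a = A_s f_y/(0.85 f'_c b) = 46.92 mm.
β₁ = 0.798, so c = a/β₁ = 46.92/0.798 = 58.80 mm.
From the linear strain diagram with ε_cu = 0.003: ε_t = 0.003 (d − c)/c = 0.003 × (690 − 58.80)/58.80 = 0.0322.
Since ε_t ≥ 0.005, the section is tension-controlled.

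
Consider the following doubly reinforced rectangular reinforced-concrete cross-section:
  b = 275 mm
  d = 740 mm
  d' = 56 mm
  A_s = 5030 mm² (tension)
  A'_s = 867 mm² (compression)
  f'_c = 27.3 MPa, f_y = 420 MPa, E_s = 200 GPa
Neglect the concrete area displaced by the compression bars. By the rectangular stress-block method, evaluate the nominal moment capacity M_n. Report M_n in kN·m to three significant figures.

M_n ≈ 1300 kN·m

Assume both tension and compression steel yield.
Net tension couple steel: A_s − A'_s = 4163 mm².
a = (A_s − A'_s) f_y / (0.85 f'_c b) = 1748460/(0.85 × 27.3 × 275) = 273.99 mm.
c = a/β₁ = 273.99/0.85 = 322.34 mm; ε'_s = 0.003(c − d')/c = 0.0025 ≥ f_y/E_s = 0.0021, so compression steel does yield.
M_n = (A_s − A'_s) f_y (d − a/2) + A'_s f_y (d − d') = [1748460 × (740 − 136.995) + 364140 × (740 − 56)] × 10⁻⁶ = 1054.33 + 249.07 = 1303.40 kN·m.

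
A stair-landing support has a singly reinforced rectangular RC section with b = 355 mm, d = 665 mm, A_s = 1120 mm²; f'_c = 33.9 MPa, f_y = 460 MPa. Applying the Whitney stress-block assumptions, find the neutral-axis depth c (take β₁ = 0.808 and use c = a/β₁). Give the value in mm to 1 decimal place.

c ≈ 62.3 mm

T = A_s f_y = 1120 × 460 = 515200 N = 515.2 kN.
Setting C = 0.85 f'_c a b equal to T: a = 515200/(0.85 × 33.9 × 355) = 50.365 mm.
With β₁ = 0.808, c = a/β₁ = 50.365/0.808 = 62.3 mm.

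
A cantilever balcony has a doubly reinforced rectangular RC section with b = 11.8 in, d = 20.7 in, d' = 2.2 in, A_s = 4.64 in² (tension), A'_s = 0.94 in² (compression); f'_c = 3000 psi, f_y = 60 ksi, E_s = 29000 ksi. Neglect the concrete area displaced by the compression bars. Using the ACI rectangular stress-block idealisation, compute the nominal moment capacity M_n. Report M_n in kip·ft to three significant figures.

Assume both steels yield.
a = (A_s − A'_s) f_y/(0.85 f'_c b) = (4.64 − 0.94) × 60/(0.85 × 3 × 11.8) = 7.378 in.
c = a/β₁ = 7.378/0.85 = 8.680 in; ε'_s = 0.003(c − d')/c = 0.0022 ≥ ε_y = 0.0021, so the compression steel yields.
M_n = (A_s − A'_s) f_y (d − a/2) + A'_s f_y (d − d') = 222 × (20.7 − 3.689) + 56.4 × (20.7 − 2.2) = 3776.4 + 1043.4 = 4819.8 kip·in = 4819.8/12 = 401.65 kip·ft.

M_n ≈ 402 kip·ft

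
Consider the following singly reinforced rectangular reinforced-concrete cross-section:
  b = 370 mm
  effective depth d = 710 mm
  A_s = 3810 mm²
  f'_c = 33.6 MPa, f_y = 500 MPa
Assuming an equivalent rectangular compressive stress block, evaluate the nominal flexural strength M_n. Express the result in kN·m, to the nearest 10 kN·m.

T = A_s f_y = 3810 × 500 = 1905000 N = 1905 kN.
From C = T: a = T/(0.85 f'_c b) = 1905000/(0.85 × 33.6 × 370) = 180.27 mm.
M_n = T(d − a/2) = 1905 kN × (710 − 90.135) mm = 1180.84 kN·m.

M_n ≈ 1180 kN·m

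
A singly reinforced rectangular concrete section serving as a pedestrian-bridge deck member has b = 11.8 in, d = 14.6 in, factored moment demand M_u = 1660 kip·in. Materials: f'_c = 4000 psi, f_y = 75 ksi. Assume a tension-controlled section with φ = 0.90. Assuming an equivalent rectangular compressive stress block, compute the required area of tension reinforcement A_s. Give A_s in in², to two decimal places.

M_n = M_u/φ = 1660/0.90 = 1844.44 kip·in.
From M_n = 0.85 f'_c a b (d − a/2):
a = d − √(d² − 2M_n/(0.85 f'_c b)) = 14.6 − √(14.6² − 2 × 1844.44/(0.85 × 4 × 11.8)) = 3.590 in.
A_s = 0.85 f'_c a b / f_y = 0.85 × 4 × 3.590 × 11.8 / 75 = 1.920 in².

A_s ≈ 1.92 in²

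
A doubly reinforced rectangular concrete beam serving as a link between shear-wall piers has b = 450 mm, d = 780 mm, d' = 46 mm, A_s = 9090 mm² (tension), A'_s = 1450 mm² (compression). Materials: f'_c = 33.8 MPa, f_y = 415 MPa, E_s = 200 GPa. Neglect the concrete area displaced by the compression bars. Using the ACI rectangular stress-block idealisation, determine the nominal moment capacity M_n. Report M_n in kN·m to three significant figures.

Assume both tension and compression steel yield.
Net tension couple steel: A_s − A'_s = 7640 mm².
a = (A_s − A'_s) f_y / (0.85 f'_c b) = 3170600/(0.85 × 33.8 × 450) = 245.24 mm.
c = a/β₁ = 245.24/0.809 = 303.14 mm; ε'_s = 0.003(c − d')/c = 0.0025 ≥ f_y/E_s = 0.0021, so compression steel does yield.
M_n = (A_s − A'_s) f_y (d − a/2) + A'_s f_y (d − d') = [3170600 × (780 − 122.62) + 601750 × (780 − 46)] × 10⁻⁶ = 2084.29 + 441.68 = 2525.97 kN·m.

M_n ≈ 2530 kN·m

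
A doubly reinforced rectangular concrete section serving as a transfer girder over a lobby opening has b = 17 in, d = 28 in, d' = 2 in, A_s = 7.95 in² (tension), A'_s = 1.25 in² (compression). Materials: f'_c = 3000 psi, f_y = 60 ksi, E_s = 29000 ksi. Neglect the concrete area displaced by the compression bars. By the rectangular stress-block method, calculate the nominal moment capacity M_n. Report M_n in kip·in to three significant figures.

M_n ≈ 11300 kip·in

Assume both steels yield.
a = (A_s − A'_s) f_y/(0.85 f'_c b) = (7.95 − 1.25) × 60/(0.85 × 3 × 17) = 9.273 in.
c = a/β₁ = 9.273/0.85 = 10.909 in; ε'_s = 0.003(c − d')/c = 0.0024 ≥ ε_y = 0.0021, so the compression steel yields.
M_n = (A_s − A'_s) f_y (d − a/2) + A'_s f_y (d − d') = 402 × (28 − 4.6365) + 75 × (28 − 2) = 9392.1 + 1950.0 = 11342.1 kip·in.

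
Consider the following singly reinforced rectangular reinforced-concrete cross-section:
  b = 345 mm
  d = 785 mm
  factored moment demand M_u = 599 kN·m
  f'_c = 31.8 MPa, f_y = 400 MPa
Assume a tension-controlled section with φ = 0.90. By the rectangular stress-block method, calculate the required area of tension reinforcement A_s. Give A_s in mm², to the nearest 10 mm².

A_s ≈ 2260 mm²

M_n = M_u/φ = 599/0.90 = 665.556 kN·m.
With M_n = 0.85 f'_c a b (d − a/2), solve the quadratic for a:
a = d − √(d² − 2M_n/(0.85 f'_c b)) = 785 − √(785² − 2 × 665.556×10⁶/(0.85 × 31.8 × 345)) = 96.90 mm.
A_s = 0.85 f'_c a b / f_y = 0.85 × 31.8 × 96.90 × 345 / 400 = 2259.1 mm².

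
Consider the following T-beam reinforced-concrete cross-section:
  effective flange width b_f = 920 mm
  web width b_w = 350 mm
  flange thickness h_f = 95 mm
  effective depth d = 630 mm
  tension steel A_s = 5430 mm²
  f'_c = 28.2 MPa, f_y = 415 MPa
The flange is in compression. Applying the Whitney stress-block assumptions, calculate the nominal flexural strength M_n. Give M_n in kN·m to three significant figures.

M_n ≈ 1300 kN·m

Tension: T = A_s f_y = 5430 × 415 = 2253450 N.
Try a within the flange: a = T/(0.85 f'_c b_f) = 2253450/(0.85 × 28.2 × 920) = 102.19 mm.
a = 102.19 > h_f = 95 mm: the block extends into the web. Split into flange-overhang and web parts.
C_f = 0.85 f'_c (b_f − b_w) h_f = 0.85 × 28.2 × (920 − 350) × 95 = 1297976 N.
Remaining web compression depth: a_w = (T − C_f)/(0.85 f'_c b_w) = (2253450 − 1297976)/(0.85 × 28.2 × 350) = 113.89 mm.
M_n = C_f(d − h_f/2) + (T − C_f)(d − a_w/2) = 1297976 × (630 − 47.5) + 955474 × (630 − 56.945) = 756.07 + 547.54 = 1303.61 × 10⁶ N·mm.
M_n = 1303.61 kN·m.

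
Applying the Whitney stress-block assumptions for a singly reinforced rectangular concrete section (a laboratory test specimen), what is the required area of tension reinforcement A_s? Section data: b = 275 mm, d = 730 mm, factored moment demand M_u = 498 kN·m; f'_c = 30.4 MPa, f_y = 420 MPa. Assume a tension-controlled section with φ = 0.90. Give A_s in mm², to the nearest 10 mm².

M_n = M_u/φ = 498/0.90 = 553.333 kN·m.
With M_n = 0.85 f'_c a b (d − a/2), solve the quadratic for a:
a = d − √(d² − 2M_n/(0.85 f'_c b)) = 730 − √(730² − 2 × 553.333×10⁶/(0.85 × 30.4 × 275)) = 115.86 mm.
A_s = 0.85 f'_c a b / f_y = 0.85 × 30.4 × 115.86 × 275 / 420 = 1960.2 mm².

A_s ≈ 1960 mm²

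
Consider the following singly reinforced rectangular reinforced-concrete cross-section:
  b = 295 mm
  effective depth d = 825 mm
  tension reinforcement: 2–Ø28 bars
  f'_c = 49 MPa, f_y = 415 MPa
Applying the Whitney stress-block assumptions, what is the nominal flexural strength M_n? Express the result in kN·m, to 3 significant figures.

A_s = 2 × 616 = 1232 mm².
T = A_s f_y = 1232 × 415 = 511280 N = 511.28 kN.
From C = T: a = T/(0.85 f'_c b) = 511280/(0.85 × 49 × 295) = 41.61 mm.
M_n = T(d − a/2) = 511.28 kN × (825 − 20.805) mm = 411.17 kN·m.

M_n ≈ 411 kN·m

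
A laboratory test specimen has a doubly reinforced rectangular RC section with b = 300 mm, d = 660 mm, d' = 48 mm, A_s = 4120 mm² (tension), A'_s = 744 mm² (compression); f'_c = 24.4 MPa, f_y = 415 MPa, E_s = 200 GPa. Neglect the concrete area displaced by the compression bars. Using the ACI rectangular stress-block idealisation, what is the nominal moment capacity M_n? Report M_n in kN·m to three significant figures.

Assume both tension and compression steel yield.
Net tension couple steel: A_s − A'_s = 3376 mm².
a = (A_s − A'_s) f_y / (0.85 f'_c b) = 1401040/(0.85 × 24.4 × 300) = 225.18 mm.
c = a/β₁ = 225.18/0.85 = 264.92 mm; ε'_s = 0.003(c − d')/c = 0.0025 ≥ f_y/E_s = 0.0021, so compression steel does yield.
M_n = (A_s − A'_s) f_y (d − a/2) + A'_s f_y (d − d') = [1401040 × (660 − 112.59) + 308760 × (660 − 48)] × 10⁻⁶ = 766.94 + 188.96 = 955.90 kN·m.

M_n ≈ 956 kN·m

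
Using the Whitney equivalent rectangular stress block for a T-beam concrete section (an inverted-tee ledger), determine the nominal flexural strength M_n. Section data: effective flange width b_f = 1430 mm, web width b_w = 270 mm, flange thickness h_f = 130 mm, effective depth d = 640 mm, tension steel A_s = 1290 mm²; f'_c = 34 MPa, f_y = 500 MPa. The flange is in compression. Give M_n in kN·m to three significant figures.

Tension: T = A_s f_y = 1290 × 500 = 645000 N.
Try a within the flange: a = T/(0.85 f'_c b_f) = 645000/(0.85 × 34 × 1430) = 15.61 mm.
Since a = 15.61 ≤ h_f = 130 mm, the stress block lies entirely in the flange; analyse as a rectangular beam of width b_f.
M_n = T(d − a/2) = 645000 × (640 − 7.805) = 407.77 × 10⁶ N·mm.
M_n = 407.77 kN·m.

M_n ≈ 408 kN·m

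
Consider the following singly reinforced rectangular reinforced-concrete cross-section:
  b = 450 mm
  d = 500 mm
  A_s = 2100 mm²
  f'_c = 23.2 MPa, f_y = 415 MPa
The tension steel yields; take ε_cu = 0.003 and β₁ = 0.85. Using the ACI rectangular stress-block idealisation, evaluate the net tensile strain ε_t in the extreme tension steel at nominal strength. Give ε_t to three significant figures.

a = A_s f_y/(0.85 f'_c b) = 98.21 mm.
β₁ = 0.85, so c = a/β₁ = 98.21/0.85 = 115.54 mm.
From the linear strain diagram with ε_cu = 0.003: ε_t = 0.003 (d − c)/c = 0.003 × (500 − 115.54)/115.54 = 0.00998.
Since ε_t ≥ 0.005, the section is tension-controlled.

ε_t ≈ 0.00998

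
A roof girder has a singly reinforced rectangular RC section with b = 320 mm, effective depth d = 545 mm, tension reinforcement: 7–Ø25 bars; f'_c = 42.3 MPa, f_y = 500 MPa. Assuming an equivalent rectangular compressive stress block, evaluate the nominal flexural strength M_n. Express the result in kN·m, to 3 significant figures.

M_n ≈ 808 kN·m

A_s = 7 × 491 = 3437 mm².
T = A_s f_y = 3437 × 500 = 1718500 N = 1718.5 kN.
From C = T: a = T/(0.85 f'_c b) = 1718500/(0.85 × 42.3 × 320) = 149.36 mm.
M_n = T(d − a/2) = 1718.5 kN × (545 − 74.68) mm = 808.24 kN·m.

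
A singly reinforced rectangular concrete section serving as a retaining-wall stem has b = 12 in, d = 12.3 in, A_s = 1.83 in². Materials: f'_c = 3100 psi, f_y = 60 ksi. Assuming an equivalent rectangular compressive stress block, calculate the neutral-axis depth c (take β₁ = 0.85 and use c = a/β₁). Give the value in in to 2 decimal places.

c ≈ 4.09 in

T = A_s f_y = 1.83 × 60 = 109.8 kips.
a = T/(0.85 f'_c b) = 109.8/(0.85 × 3.1 × 12) = 3.4725 in.
With β₁ = 0.85, c = a/β₁ = 3.4725/0.85 = 4.09 in.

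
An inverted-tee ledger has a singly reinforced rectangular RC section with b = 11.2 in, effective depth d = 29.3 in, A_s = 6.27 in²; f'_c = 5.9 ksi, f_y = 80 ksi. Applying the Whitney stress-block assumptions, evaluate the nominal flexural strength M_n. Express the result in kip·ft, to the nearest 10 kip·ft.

T = A_s f_y = 6.27 × 80 = 501.6 kips.
a = T/(0.85 f'_c b) = 501.6/(0.85 × 5.9 × 11.2) = 8.930 in.
M_n = T(d − a/2) = 501.6 × (29.3 − 4.465) = 12457.2 kip·in = 12457.2/12 = 1038.10 kip·ft.

M_n ≈ 1040 kip·ft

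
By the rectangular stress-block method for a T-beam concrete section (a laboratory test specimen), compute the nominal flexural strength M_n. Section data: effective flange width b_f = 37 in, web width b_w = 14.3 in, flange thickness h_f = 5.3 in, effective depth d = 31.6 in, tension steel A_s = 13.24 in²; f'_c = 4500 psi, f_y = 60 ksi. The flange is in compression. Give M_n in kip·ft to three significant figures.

Tension: T = A_s f_y = 13.24 × 60 = 794.4 kips.
Try a within the flange: a = T/(0.85 f'_c b_f) = 794.4/(0.85 × 4.5 × 37) = 5.613 in.
a = 5.613 > h_f = 5.3 in: the block extends into the web. Split into flange-overhang and web parts.
C_f = 0.85 f'_c (b_f − b_w) h_f = 0.85 × 4.5 × (37 − 14.3) × 5.3 = 460.2 kips.
Remaining web compression depth: a_w = (T − C_f)/(0.85 f'_c b_w) = (794.4 − 460.2)/(0.85 × 4.5 × 14.3) = 6.110 in.
M_n = C_f(d − h_f/2) + (T − C_f)(d − a_w/2) = 460.2 × (31.6 − 2.65) + 334.2 × (31.6 − 3.055) = 13322.8 + 9539.7 = 22862.5 kip·in.
M_n = 22862.5/12 = 1905.21 kip·ft.

M_n ≈ 1910 kip·ft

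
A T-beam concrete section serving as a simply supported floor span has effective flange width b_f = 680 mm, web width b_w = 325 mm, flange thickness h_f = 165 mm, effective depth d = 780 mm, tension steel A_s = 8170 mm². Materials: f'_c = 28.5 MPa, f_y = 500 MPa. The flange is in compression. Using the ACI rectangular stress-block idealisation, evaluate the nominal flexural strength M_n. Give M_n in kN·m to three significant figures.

M_n ≈ 2620 kN·m

Tension: T = A_s f_y = 8170 × 500 = 4085000 N.
Try a within the flange: a = T/(0.85 f'_c b_f) = 4085000/(0.85 × 28.5 × 680) = 247.98 mm.
a = 247.98 > h_f = 165 mm: the block extends into the web. Split into flange-overhang and web parts.
C_f = 0.85 f'_c (b_f − b_w) h_f = 0.85 × 28.5 × (680 − 325) × 165 = 1418979 N.
Remaining web compression depth: a_w = (T − C_f)/(0.85 f'_c b_w) = (4085000 − 1418979)/(0.85 × 28.5 × 325) = 338.62 mm.
M_n = C_f(d − h_f/2) + (T − C_f)(d − a_w/2) = 1418979 × (780 − 82.5) + 2666021 × (780 − 169.31) = 989.74 + 1628.11 = 2617.85 × 10⁶ N·mm.
M_n = 2617.85 kN·m.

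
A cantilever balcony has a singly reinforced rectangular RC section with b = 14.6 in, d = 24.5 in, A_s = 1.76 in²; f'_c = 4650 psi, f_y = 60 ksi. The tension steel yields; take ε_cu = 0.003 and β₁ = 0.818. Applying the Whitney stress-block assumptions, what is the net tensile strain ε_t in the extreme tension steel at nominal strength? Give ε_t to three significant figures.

ε_t ≈ 0.0299

a = A_s f_y/(0.85 f'_c b) = 1.830 in.
β₁ = 0.818, so c = a/β₁ = 1.830/0.818 = 2.237 in.
From the linear strain diagram with ε_cu = 0.003: ε_t = 0.003 (d − c)/c = 0.003 × (24.5 − 2.237)/2.237 = 0.0299.
Since ε_t ≥ 0.005, the section is tension-controlled.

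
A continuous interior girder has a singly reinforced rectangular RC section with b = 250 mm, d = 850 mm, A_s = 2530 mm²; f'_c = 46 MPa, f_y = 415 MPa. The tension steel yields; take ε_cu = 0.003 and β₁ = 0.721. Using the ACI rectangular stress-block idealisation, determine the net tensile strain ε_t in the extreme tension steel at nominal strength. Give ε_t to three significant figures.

ε_t ≈ 0.0141

a = A_s f_y/(0.85 f'_c b) = 107.41 mm.
β₁ = 0.721, so c = a/β₁ = 107.41/0.721 = 148.97 mm.
From the linear strain diagram with ε_cu = 0.003: ε_t = 0.003 (d − c)/c = 0.003 × (850 − 148.97)/148.97 = 0.0141.
Since ε_t ≥ 0.005, the section is tension-controlled.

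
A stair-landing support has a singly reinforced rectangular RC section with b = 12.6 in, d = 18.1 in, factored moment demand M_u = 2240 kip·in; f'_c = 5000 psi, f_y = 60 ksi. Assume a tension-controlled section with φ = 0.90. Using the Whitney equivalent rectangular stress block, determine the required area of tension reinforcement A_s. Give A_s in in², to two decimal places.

M_n = M_u/φ = 2240/0.90 = 2488.89 kip·in.
From M_n = 0.85 f'_c a b (d − a/2):
a = d − √(d² − 2M_n/(0.85 f'_c b)) = 18.1 − √(18.1² − 2 × 2488.89/(0.85 × 5 × 12.6)) = 2.782 in.
A_s = 0.85 f'_c a b / f_y = 0.85 × 5 × 2.782 × 12.6 / 60 = 2.483 in².

A_s ≈ 2.48 in²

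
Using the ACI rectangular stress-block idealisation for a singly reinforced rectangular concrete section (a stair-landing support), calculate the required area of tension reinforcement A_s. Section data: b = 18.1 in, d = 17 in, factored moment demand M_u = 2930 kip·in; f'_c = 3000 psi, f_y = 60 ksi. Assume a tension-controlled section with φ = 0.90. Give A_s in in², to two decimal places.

A_s ≈ 3.72 in²

M_n = M_u/φ = 2930/0.90 = 3255.56 kip·in.
From M_n = 0.85 f'_c a b (d − a/2):
a = d − √(d² − 2M_n/(0.85 f'_c b)) = 17 − √(17² − 2 × 3255.56/(0.85 × 3 × 18.1)) = 4.837 in.
A_s = 0.85 f'_c a b / f_y = 0.85 × 3 × 4.837 × 18.1 / 60 = 3.721 in².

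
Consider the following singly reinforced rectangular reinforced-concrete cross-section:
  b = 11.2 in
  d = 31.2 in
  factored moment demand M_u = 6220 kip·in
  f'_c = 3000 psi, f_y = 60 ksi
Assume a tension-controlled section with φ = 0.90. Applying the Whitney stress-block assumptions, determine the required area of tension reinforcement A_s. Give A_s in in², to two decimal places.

M_n = M_u/φ = 6220/0.90 = 6911.11 kip·in.
From M_n = 0.85 f'_c a b (d − a/2):
a = d − √(d² − 2M_n/(0.85 f'_c b)) = 31.2 − √(31.2² − 2 × 6911.11/(0.85 × 3 × 11.2)) = 9.076 in.
A_s = 0.85 f'_c a b / f_y = 0.85 × 3 × 9.076 × 11.2 / 60 = 4.320 in².

A_s ≈ 4.32 in²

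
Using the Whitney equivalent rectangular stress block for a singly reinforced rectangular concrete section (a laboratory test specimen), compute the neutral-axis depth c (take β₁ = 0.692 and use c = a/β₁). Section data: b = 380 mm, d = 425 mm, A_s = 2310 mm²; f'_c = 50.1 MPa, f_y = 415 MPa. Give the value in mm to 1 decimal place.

c ≈ 85.6 mm

T = A_s f_y = 2310 × 415 = 958650 N = 958.65 kN.
Setting C = 0.85 f'_c a b equal to T: a = 958650/(0.85 × 50.1 × 380) = 59.241 mm.
With β₁ = 0.692, c = a/β₁ = 59.241/0.692 = 85.6 mm.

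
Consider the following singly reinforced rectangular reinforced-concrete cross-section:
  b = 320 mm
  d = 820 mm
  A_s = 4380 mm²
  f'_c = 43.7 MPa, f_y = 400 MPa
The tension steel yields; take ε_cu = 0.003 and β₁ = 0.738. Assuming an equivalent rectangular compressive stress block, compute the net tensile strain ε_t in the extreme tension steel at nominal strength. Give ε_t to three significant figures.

ε_t ≈ 0.00932

a = A_s f_y/(0.85 f'_c b) = 147.40 mm.
β₁ = 0.738, so c = a/β₁ = 147.40/0.738 = 199.73 mm.
From the linear strain diagram with ε_cu = 0.003: ε_t = 0.003 (d − c)/c = 0.003 × (820 − 199.73)/199.73 = 0.00932.
Since ε_t ≥ 0.005, the section is tension-controlled.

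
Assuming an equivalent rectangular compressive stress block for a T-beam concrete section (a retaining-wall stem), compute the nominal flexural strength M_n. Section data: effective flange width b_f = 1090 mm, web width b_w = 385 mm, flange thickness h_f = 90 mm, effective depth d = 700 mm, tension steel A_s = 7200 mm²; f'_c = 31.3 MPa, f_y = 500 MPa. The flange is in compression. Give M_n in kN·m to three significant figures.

M_n ≈ 2270 kN·m

Tension: T = A_s f_y = 7200 × 500 = 3600000 N.
Try a within the flange: a = T/(0.85 f'_c b_f) = 3600000/(0.85 × 31.3 × 1090) = 124.14 mm.
a = 124.14 > h_f = 90 mm: the block extends into the web. Split into flange-overhang and web parts.
C_f = 0.85 f'_c (b_f − b_w) h_f = 0.85 × 31.3 × (1090 − 385) × 90 = 1688087 N.
Remaining web compression depth: a_w = (T − C_f)/(0.85 f'_c b_w) = (3600000 − 1688087)/(0.85 × 31.3 × 385) = 186.66 mm.
M_n = C_f(d − h_f/2) + (T − C_f)(d − a_w/2) = 1688087 × (700 − 45) + 1911913 × (700 − 93.33) = 1105.70 + 1159.90 = 2265.60 × 10⁶ N·mm.
M_n = 2265.60 kN·m.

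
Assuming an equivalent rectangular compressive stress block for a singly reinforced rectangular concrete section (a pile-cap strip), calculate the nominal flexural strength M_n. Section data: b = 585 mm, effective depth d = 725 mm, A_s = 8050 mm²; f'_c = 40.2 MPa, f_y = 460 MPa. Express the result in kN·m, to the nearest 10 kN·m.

T = A_s f_y = 8050 × 460 = 3703000 N = 3703 kN.
From C = T: a = T/(0.85 f'_c b) = 3703000/(0.85 × 40.2 × 585) = 185.25 mm.
M_n = T(d − a/2) = 3703 kN × (725 − 92.625) mm = 2341.68 kN·m.

M_n ≈ 2340 kN·m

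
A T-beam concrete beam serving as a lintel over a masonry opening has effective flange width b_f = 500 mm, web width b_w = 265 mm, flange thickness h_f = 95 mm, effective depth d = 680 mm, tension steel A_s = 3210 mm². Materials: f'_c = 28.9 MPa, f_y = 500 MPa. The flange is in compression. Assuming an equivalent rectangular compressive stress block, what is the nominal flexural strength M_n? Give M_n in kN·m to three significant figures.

M_n ≈ 980 kN·m

Tension: T = A_s f_y = 3210 × 500 = 1605000 N.
Try a within the flange: a = T/(0.85 f'_c b_f) = 1605000/(0.85 × 28.9 × 500) = 130.67 mm.
a = 130.67 > h_f = 95 mm: the block extends into the web. Split into flange-overhang and web parts.
C_f = 0.85 f'_c (b_f − b_w) h_f = 0.85 × 28.9 × (500 − 265) × 95 = 548414 N.
Remaining web compression depth: a_w = (T − C_f)/(0.85 f'_c b_w) = (1605000 − 548414)/(0.85 × 28.9 × 265) = 162.31 mm.
M_n = C_f(d − h_f/2) + (T − C_f)(d − a_w/2) = 548414 × (680 − 47.5) + 1056586 × (680 − 81.155) = 346.87 + 632.73 = 979.60 × 10⁶ N·mm.
M_n = 979.60 kN·m.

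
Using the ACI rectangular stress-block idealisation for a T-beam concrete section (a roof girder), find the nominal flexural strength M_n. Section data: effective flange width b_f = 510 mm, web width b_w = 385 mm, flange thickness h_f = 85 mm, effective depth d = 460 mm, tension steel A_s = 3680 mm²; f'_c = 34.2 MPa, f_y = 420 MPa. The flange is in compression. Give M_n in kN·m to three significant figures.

M_n ≈ 630 kN·m

Tension: T = A_s f_y = 3680 × 420 = 1545600 N.
Try a within the flange: a = T/(0.85 f'_c b_f) = 1545600/(0.85 × 34.2 × 510) = 104.25 mm.
a = 104.25 > h_f = 85 mm: the block extends into the web. Split into flange-overhang and web parts.
C_f = 0.85 f'_c (b_f − b_w) h_f = 0.85 × 34.2 × (510 − 385) × 85 = 308869 N.
Remaining web compression depth: a_w = (T − C_f)/(0.85 f'_c b_w) = (1545600 − 308869)/(0.85 × 34.2 × 385) = 110.50 mm.
M_n = C_f(d − h_f/2) + (T − C_f)(d − a_w/2) = 308869 × (460 − 42.5) + 1236731 × (460 − 55.25) = 128.95 + 500.57 = 629.52 × 10⁶ N·mm.
M_n = 629.52 kN·m.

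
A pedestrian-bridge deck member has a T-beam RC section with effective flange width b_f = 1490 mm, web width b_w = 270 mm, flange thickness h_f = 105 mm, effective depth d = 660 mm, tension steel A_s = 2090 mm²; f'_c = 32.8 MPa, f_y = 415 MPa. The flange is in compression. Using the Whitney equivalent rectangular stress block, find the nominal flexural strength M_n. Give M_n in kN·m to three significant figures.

Tension: T = A_s f_y = 2090 × 415 = 867350 N.
Try a within the flange: a = T/(0.85 f'_c b_f) = 867350/(0.85 × 32.8 × 1490) = 20.88 mm.
Since a = 20.88 ≤ h_f = 105 mm, the stress block lies entirely in the flange; analyse as a rectangular beam of width b_f.
M_n = T(d − a/2) = 867350 × (660 − 10.44) = 563.40 × 10⁶ N·mm.
M_n = 563.40 kN·m.

M_n ≈ 563 kN·m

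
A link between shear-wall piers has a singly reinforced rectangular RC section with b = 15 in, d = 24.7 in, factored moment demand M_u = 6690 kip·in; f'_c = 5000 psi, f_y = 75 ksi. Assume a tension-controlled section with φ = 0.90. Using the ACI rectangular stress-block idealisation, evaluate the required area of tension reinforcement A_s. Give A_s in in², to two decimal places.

M_n = M_u/φ = 6690/0.90 = 7433.33 kip·in.
From M_n = 0.85 f'_c a b (d − a/2):
a = d − √(d² − 2M_n/(0.85 f'_c b)) = 24.7 − √(24.7² − 2 × 7433.33/(0.85 × 5 × 15)) = 5.286 in.
A_s = 0.85 f'_c a b / f_y = 0.85 × 5 × 5.286 × 15 / 75 = 4.493 in².

A_s ≈ 4.49 in²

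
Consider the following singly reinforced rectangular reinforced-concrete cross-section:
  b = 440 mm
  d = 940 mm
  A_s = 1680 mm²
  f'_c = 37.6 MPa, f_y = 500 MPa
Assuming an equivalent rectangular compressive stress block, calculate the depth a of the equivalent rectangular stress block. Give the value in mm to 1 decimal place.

a ≈ 59.7 mm

T = A_s f_y = 1680 × 500 = 840000 N = 840 kN.
Setting C = 0.85 f'_c a b equal to T: a = 840000/(0.85 × 37.6 × 440) = 59.7 mm.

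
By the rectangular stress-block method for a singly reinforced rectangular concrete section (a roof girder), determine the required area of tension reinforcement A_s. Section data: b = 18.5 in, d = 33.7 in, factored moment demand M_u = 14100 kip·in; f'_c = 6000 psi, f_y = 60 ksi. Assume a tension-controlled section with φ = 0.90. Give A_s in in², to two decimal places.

A_s ≈ 8.42 in²

M_n = M_u/φ = 14100/0.90 = 15666.7 kip·in.
From M_n = 0.85 f'_c a b (d − a/2):
a = d − √(d² − 2M_n/(0.85 f'_c b)) = 33.7 − √(33.7² − 2 × 15666.7/(0.85 × 6 × 18.5)) = 5.352 in.
A_s = 0.85 f'_c a b / f_y = 0.85 × 6 × 5.352 × 18.5 / 60 = 8.416 in².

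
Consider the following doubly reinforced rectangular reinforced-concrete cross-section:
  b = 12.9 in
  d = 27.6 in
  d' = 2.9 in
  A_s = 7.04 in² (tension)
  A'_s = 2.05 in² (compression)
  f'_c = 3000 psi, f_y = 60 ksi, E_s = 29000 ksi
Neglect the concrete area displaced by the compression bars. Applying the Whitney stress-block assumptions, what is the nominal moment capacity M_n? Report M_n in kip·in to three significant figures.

Assume both steels yield.
a = (A_s − A'_s) f_y/(0.85 f'_c b) = (7.04 − 2.05) × 60/(0.85 × 3 × 12.9) = 9.102 in.
c = a/β₁ = 9.102/0.85 = 10.708 in; ε'_s = 0.003(c − d')/c = 0.0022 ≥ ε_y = 0.0021, so the compression steel yields.
M_n = (A_s − A'_s) f_y (d − a/2) + A'_s f_y (d − d') = 299.4 × (27.6 − 4.551) + 123 × (27.6 − 2.9) = 6900.9 + 3038.1 = 9939.0 kip·in.

M_n ≈ 9940 kip·in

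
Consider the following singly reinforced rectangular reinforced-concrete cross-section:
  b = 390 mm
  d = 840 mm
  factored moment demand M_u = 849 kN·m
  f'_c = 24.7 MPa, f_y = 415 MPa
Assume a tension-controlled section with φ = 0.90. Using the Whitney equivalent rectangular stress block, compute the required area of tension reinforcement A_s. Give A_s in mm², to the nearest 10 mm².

A_s ≈ 2970 mm²

M_n = M_u/φ = 849/0.90 = 943.333 kN·m.
With M_n = 0.85 f'_c a b (d − a/2), solve the quadratic for a:
a = d − √(d² − 2M_n/(0.85 f'_c b)) = 840 − √(840² − 2 × 943.333×10⁶/(0.85 × 24.7 × 390)) = 150.66 mm.
A_s = 0.85 f'_c a b / f_y = 0.85 × 24.7 × 150.66 × 390 / 415 = 2972.6 mm².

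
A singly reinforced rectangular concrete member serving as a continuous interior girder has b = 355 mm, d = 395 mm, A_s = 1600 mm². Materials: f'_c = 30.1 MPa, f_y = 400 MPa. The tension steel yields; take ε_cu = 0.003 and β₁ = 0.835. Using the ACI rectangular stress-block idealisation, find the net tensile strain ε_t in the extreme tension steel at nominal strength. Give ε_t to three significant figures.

ε_t ≈ 0.0110

a = A_s f_y/(0.85 f'_c b) = 70.46 mm.
β₁ = 0.835, so c = a/β₁ = 70.46/0.835 = 84.38 mm.
From the linear strain diagram with ε_cu = 0.003: ε_t = 0.003 (d − c)/c = 0.003 × (395 − 84.38)/84.38 = 0.0110.
Since ε_t ≥ 0.005, the section is tension-controlled.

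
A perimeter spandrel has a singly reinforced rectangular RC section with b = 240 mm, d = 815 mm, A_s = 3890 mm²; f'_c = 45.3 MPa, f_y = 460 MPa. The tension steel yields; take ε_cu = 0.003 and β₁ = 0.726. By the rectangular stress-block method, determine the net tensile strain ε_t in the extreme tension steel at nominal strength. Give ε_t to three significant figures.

a = A_s f_y/(0.85 f'_c b) = 193.63 mm.
β₁ = 0.726, so c = a/β₁ = 193.63/0.726 = 266.71 mm.
From the linear strain diagram with ε_cu = 0.003: ε_t = 0.003 (d − c)/c = 0.003 × (815 − 266.71)/266.71 = 0.00617.
Since ε_t ≥ 0.005, the section is tension-controlled.

ε_t ≈ 0.00617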